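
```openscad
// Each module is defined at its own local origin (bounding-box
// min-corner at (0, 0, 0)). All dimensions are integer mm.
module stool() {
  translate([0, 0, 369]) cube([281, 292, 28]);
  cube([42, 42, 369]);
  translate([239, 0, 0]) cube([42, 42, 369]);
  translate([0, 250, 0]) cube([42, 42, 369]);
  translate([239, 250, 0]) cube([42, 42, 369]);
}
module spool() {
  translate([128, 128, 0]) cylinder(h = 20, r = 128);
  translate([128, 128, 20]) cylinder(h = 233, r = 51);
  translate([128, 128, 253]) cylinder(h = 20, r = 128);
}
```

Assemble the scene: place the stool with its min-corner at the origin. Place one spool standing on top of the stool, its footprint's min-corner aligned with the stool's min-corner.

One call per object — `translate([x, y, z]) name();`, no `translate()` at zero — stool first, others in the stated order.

stool();
translate([0, 0, 397]) spool();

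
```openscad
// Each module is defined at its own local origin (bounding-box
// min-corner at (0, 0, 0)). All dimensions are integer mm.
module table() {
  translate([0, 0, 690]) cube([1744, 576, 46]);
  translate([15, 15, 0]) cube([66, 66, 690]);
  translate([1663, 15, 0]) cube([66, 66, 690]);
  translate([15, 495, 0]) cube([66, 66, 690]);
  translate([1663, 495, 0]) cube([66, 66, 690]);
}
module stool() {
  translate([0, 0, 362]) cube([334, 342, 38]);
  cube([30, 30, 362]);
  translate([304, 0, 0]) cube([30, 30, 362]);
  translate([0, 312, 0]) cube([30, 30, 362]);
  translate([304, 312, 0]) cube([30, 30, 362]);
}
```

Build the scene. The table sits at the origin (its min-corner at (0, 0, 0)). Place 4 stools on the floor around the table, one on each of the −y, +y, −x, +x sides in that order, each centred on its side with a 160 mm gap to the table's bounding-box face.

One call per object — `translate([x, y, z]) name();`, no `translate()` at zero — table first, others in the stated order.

table();
translate([705, -502, 0]) stool();
translate([705, 736, 0]) stool();
translate([-494, 117, 0]) stool();
translate([1904, 117, 0]) stool();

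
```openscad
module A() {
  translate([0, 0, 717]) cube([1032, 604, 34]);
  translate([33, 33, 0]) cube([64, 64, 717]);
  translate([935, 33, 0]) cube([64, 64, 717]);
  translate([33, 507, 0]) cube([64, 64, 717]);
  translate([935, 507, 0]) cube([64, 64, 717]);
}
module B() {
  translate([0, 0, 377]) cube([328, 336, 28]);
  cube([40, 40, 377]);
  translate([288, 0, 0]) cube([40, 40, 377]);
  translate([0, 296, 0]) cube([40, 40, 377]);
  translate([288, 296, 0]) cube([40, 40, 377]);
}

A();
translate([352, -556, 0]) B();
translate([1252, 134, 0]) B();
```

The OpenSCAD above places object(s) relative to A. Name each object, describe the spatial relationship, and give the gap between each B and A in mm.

A is a table. B is a stool. Two stools sit around the table at the −y, +x sides. The gap between each stool and the table is 220 mm.

Each stool's nearest face is 220 mm from the table's bounding box.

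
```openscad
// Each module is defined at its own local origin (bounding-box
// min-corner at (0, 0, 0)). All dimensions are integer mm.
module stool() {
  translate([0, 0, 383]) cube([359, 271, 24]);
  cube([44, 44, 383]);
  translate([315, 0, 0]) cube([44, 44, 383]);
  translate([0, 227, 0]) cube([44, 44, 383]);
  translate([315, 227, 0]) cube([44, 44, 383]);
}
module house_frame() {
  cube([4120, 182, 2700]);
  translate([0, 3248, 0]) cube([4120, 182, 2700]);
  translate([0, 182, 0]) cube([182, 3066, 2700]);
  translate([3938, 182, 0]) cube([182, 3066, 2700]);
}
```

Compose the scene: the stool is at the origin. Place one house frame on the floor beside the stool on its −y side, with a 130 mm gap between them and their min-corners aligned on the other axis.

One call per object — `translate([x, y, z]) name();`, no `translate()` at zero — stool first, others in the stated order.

stool();
translate([0, -3560, 0]) house_frame();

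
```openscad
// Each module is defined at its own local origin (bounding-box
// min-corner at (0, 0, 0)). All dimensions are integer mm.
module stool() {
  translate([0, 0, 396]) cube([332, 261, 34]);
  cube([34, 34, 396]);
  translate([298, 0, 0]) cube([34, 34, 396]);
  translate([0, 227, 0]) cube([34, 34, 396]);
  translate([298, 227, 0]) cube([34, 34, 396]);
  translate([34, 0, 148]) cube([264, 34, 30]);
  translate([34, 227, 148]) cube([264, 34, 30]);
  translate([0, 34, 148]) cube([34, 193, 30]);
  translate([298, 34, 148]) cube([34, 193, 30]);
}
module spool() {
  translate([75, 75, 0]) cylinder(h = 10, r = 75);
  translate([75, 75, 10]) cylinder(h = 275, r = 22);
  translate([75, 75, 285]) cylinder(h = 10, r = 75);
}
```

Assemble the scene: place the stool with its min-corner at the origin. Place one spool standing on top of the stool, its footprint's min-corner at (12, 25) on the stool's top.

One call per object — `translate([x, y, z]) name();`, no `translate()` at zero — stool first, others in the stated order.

stool();
translate([12, 25, 430]) spool();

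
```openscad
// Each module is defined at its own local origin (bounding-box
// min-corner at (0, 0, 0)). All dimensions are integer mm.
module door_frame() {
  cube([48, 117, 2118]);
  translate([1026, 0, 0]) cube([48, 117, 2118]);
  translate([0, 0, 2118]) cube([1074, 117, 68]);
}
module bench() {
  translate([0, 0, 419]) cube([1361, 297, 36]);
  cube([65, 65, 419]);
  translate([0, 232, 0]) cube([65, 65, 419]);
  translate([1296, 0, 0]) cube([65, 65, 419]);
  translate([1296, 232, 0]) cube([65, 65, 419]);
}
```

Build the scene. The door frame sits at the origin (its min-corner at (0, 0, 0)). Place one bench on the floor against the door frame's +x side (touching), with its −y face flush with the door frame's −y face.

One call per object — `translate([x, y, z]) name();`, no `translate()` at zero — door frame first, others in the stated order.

door_frame();
translate([1074, 0, 0]) bench();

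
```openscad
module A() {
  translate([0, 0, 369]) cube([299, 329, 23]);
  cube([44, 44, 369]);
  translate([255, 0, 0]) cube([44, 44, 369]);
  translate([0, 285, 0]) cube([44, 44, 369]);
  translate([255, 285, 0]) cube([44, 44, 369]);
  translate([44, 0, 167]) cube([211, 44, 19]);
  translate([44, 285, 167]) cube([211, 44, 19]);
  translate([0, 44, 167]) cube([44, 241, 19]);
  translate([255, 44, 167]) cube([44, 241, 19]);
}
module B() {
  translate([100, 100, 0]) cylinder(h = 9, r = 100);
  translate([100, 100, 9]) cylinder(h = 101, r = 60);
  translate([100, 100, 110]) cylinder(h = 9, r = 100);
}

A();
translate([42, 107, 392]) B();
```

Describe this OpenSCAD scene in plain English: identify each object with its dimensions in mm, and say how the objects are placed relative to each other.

A is a four-legged stool. The seat is 299×329 mm, 23 mm thick, top at z = 392 mm. It stands on four square legs, each 44×44 mm in cross-section, from z = 0 to the seat underside, each flush with a corner of the seat. Four stretchers, 44 mm wide and 19 mm tall, connect adjacent legs with their undersides at z = 167 mm, each running between the inner faces of the legs it joins and aligned with the legs' outer faces on the other axis.

B is a spool: two coaxial disc flanges of radius 100 mm and thickness 9 mm, joined by a core cylinder of radius 60 mm and height 101 mm. The lower flange rests on z = 0 and the three cylinders share a vertical axis.

The spool is on top of the stool.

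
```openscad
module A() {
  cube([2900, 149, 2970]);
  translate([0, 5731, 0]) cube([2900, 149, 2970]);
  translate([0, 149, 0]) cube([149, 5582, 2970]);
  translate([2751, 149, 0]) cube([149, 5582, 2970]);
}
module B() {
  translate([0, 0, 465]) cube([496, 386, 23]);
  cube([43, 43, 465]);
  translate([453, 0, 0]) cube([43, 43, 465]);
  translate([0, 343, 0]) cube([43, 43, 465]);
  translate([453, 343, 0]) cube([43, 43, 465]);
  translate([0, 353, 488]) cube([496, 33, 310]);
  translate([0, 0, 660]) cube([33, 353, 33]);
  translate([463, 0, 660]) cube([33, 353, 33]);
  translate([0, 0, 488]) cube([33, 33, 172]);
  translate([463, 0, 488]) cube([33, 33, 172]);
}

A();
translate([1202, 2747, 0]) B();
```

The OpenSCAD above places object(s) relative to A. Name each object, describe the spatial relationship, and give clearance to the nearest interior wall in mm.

Clearances: x = 1053, y = 2598; minimum 1053 mm.

A is a house frame. B is a chair. The chair sits inside the house frame, centred. The clearance to the nearest interior wall is 1053 mm.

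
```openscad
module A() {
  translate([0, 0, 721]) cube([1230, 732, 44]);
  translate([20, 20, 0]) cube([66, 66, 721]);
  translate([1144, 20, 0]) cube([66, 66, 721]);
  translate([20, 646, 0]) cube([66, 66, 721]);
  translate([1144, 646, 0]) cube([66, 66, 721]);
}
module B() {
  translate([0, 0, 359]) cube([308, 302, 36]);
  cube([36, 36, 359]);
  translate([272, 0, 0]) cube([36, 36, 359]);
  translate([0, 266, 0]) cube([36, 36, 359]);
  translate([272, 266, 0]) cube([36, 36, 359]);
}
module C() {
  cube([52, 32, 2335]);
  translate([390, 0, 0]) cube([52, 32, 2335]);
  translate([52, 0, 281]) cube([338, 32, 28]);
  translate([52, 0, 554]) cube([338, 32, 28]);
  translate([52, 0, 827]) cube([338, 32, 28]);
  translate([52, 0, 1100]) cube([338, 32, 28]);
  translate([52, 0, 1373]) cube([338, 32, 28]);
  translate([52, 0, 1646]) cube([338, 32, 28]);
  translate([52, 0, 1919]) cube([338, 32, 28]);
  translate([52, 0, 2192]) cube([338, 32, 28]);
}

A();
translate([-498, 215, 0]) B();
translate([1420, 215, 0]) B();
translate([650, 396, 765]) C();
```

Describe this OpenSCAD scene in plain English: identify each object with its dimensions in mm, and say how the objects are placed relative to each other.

A is a table with a 1230×732 mm rectangular top, 44 mm thick, top surface at z = 765 mm, supported by four 66×66 mm square legs, each inset 20 mm from the nearest pair of top edges, running from the floor.

B is a simple wooden stool: a rectangular seat 308 mm (x) by 302 mm (y), 36 mm thick, top face at z = 395 mm, on four square legs, each 36×36 mm in cross-section. The legs rest on z = 0, each flush with a corner of the seat.

C is a straight ladder. Two 52×32 mm vertical rails, 2335 mm tall, stand 442 mm apart (outside-to-outside) with their front faces coplanar on the −y side. 8 rungs, each 32 mm deep and 28 mm tall, span between the inner faces of the rails, front faces flush with the rails. The lowest rung's underside is at z = 281 mm and rungs are spaced 273 mm apart (underside to underside).

Two stools sit around the table at the −x, +x sides. The ladder is on top of the table.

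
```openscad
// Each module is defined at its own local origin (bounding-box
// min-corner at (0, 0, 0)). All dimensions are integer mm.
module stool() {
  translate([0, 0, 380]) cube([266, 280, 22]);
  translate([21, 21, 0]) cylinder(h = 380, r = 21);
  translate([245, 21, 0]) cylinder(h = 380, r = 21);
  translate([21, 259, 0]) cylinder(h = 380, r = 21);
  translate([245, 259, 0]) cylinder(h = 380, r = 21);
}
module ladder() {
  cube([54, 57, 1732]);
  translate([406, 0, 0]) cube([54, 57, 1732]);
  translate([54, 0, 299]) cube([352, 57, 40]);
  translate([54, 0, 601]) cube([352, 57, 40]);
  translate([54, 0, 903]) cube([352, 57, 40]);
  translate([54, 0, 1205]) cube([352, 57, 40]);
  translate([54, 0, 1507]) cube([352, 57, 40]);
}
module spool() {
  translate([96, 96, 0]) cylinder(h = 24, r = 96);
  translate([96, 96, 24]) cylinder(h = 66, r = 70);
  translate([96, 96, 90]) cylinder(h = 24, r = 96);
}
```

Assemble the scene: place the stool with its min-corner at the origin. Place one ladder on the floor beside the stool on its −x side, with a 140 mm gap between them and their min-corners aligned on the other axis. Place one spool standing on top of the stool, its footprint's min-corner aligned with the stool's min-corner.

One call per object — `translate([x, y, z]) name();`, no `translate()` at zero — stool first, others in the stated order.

stool();
translate([-600, 0, 0]) ladder();
translate([0, 0, 402]) spool();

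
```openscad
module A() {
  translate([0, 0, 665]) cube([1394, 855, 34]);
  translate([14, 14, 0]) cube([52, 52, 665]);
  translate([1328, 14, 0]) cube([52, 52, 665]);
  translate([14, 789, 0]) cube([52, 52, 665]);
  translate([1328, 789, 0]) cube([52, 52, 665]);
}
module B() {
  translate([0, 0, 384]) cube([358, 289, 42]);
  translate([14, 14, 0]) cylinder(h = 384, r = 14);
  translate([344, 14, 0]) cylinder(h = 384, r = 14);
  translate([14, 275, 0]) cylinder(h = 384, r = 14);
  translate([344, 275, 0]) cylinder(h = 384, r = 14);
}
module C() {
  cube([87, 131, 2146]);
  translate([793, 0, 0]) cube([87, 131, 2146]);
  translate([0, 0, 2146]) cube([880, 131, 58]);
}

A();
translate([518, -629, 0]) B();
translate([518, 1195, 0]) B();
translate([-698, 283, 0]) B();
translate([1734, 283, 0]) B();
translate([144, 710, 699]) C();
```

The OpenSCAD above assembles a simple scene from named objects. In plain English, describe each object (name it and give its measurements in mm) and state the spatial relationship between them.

A is a table: top 1394 mm (x) × 855 mm (y), 34 mm thick, upper face at z = 699 mm, on four 52×52 mm square legs, each inset 14 mm from the nearest pair of top edges, running from z = 0 to the bottom of the top.

B is a simple wooden stool: a rectangular seat 358 mm (x) by 289 mm (y), 42 mm thick, top face at z = 426 mm, on four round legs, each 28 mm in diameter. The legs rest on z = 0, each leg's axis is inset half a diameter from the nearest pair of seat edges (so the leg's bounding box is flush with the corner).

C is a door frame. The clear opening is 706 mm wide and 2146 mm high. Two 87 mm wide jambs, 131 mm deep, stand either side of the opening from the floor to the top of the opening. A 58 mm thick head sits across the top of both jambs, spanning the full outside width of the frame.

Four stools sit around the table at the −y, +y, −x, +x sides. The door frame is on top of the table.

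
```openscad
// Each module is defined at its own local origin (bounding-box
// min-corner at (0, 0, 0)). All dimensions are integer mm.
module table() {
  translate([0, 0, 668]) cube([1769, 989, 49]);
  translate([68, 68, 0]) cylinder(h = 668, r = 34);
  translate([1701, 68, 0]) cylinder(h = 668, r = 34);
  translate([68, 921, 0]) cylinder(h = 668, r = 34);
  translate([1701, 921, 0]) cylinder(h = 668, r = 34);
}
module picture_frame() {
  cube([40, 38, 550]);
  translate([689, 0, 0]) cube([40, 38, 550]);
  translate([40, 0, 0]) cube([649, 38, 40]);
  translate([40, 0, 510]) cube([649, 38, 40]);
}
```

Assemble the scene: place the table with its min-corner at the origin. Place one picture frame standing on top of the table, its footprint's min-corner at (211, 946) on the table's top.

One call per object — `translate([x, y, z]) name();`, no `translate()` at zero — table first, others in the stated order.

table();
translate([211, 946, 717]) picture_frame();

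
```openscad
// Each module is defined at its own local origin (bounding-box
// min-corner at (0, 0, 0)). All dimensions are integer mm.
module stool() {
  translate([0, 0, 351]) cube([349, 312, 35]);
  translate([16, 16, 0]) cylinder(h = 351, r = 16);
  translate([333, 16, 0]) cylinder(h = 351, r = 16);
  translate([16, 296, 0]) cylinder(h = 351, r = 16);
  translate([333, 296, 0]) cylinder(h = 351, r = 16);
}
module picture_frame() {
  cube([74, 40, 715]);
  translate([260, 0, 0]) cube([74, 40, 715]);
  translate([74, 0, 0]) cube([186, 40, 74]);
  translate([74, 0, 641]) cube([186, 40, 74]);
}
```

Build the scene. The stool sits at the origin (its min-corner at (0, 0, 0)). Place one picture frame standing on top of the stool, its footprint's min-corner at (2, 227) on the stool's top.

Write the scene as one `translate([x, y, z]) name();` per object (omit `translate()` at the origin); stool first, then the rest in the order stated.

stool();
translate([2, 227, 386]) picture_frame();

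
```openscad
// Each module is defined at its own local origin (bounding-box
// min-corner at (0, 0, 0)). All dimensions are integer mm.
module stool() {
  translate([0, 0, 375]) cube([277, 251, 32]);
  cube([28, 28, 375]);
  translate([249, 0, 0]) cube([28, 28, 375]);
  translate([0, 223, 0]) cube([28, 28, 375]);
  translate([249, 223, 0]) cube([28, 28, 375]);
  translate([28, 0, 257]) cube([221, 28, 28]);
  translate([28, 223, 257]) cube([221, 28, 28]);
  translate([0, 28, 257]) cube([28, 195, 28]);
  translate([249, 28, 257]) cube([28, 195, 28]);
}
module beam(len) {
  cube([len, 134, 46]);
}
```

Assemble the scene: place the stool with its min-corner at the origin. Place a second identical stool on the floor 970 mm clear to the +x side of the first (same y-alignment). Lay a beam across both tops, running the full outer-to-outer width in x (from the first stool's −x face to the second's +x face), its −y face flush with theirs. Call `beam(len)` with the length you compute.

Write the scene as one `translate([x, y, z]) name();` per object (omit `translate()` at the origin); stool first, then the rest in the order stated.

stool();
translate([1247, 0, 0]) stool();
translate([0, 0, 407]) beam(1524);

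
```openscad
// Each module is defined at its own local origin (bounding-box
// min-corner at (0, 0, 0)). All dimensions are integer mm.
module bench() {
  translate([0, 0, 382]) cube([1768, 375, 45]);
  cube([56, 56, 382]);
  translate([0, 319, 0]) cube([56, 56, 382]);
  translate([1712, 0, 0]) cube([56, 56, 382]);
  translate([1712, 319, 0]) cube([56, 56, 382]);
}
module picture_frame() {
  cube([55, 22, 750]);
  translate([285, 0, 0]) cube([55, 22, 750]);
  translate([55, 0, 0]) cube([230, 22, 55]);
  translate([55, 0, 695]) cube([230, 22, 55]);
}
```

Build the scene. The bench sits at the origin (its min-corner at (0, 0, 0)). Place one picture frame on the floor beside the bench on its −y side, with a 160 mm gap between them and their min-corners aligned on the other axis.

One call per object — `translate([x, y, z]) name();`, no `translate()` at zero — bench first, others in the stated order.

bench();
translate([0, -182, 0]) picture_frame();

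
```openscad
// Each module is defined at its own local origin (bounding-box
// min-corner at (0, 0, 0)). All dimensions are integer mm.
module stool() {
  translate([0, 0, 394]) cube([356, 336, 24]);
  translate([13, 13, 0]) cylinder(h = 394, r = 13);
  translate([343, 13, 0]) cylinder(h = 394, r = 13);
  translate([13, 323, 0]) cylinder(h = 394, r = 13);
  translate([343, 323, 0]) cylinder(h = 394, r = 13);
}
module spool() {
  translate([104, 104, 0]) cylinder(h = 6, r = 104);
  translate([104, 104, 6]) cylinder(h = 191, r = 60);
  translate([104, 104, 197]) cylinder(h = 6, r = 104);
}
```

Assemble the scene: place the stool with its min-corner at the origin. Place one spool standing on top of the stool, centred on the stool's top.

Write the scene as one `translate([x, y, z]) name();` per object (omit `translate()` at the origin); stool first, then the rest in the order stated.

stool();
translate([74, 64, 418]) spool();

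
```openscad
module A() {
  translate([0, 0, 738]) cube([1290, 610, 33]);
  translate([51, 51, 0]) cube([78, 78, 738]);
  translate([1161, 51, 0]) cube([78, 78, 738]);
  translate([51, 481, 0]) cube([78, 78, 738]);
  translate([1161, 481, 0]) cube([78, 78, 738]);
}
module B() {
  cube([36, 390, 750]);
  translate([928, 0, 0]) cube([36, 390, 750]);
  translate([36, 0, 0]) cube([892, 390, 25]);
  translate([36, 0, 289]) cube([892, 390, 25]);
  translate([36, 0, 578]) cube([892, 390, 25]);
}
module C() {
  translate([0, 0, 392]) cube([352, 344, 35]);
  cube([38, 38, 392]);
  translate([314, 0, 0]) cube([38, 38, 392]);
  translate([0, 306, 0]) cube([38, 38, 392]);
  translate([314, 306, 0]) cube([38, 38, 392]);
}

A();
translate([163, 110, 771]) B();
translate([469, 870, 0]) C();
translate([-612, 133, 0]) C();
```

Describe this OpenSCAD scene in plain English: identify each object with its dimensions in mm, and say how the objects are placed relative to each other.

A is a table: top 1290 mm (x) × 610 mm (y), 33 mm thick, upper face at z = 771 mm, on four 78×78 mm square legs, each inset 51 mm from the nearest pair of top edges, running from z = 0 to the bottom of the top.

B is a bookshelf 964 mm wide overall, 390 mm deep and 750 mm tall. The two sides are 36 mm thick vertical panels. 3 horizontal shelves of 25 mm thickness span between the inner faces of the sides; the lowest shelf sits on the floor and shelves are stacked with a clear vertical gap of 264 mm between each pair.

C is a four-legged stool. The seat is a 352×344×35 mm slab whose top surface is at z = 427 mm; four square legs, each 38×38 mm in cross-section, run from the floor (z = 0) to the underside of the seat, each flush with a corner of the seat.

The bookshelf is on top of the table, centred. Two stools sit around the table at the +y, −x sides.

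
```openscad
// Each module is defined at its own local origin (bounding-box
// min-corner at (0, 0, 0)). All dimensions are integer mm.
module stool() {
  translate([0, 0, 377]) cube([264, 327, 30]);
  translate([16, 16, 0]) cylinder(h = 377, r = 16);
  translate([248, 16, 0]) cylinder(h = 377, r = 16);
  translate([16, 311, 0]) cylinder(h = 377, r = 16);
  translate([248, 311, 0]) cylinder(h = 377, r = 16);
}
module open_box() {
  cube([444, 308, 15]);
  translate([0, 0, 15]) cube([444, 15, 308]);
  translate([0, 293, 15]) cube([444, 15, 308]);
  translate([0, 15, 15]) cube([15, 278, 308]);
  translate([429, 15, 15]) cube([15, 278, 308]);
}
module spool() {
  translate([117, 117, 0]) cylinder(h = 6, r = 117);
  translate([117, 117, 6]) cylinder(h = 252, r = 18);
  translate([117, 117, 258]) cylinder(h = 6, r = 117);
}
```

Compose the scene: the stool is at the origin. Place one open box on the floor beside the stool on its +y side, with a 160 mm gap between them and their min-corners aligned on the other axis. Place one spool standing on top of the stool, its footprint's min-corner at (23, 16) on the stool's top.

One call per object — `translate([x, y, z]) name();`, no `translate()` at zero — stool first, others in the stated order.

stool();
translate([0, 487, 0]) open_box();
translate([23, 16, 407]) spool();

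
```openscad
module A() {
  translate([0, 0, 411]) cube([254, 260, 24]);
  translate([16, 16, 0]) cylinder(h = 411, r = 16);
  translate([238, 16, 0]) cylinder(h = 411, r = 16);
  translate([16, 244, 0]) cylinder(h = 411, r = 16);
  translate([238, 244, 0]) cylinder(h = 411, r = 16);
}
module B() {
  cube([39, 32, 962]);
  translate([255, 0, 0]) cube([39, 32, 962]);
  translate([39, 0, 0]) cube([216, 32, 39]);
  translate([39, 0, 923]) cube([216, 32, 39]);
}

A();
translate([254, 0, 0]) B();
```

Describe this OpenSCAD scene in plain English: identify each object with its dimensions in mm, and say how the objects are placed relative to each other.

A is a four-legged stool. The seat is 254×260 mm, 24 mm thick, top at z = 435 mm. It stands on four round legs, each 32 mm in diameter, from z = 0 to the seat underside, each leg's axis is inset half a diameter from the nearest pair of seat edges (so the leg's bounding box is flush with the corner).

B is a picture frame with a 216×884 mm rectangular opening (x by z) and a uniform 39 mm border on every side. Frame depth is 32 mm along y. It is built from two vertical stiles running the full outside height and two horizontal rails spanning the gap between the stiles.

The picture frame is against the stool's +x side, with their −y faces flush.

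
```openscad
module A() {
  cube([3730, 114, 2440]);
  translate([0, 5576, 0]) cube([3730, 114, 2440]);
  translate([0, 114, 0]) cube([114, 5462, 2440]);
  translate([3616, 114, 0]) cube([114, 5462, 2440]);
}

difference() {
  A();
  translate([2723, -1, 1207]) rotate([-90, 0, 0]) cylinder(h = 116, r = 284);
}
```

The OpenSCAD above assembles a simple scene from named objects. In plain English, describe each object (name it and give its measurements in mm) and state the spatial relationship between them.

A is a box-shaped house frame (walls only): outside footprint 3730×5690 mm, wall height 2440 mm, wall thickness 114 mm. The two y-facing walls run the full x-width; the two x-facing walls fit between the inner faces of the y-facing walls.

The house frame has a circular hole of radius 284 mm through its front wall, centred at (x = 2723, z = 1207).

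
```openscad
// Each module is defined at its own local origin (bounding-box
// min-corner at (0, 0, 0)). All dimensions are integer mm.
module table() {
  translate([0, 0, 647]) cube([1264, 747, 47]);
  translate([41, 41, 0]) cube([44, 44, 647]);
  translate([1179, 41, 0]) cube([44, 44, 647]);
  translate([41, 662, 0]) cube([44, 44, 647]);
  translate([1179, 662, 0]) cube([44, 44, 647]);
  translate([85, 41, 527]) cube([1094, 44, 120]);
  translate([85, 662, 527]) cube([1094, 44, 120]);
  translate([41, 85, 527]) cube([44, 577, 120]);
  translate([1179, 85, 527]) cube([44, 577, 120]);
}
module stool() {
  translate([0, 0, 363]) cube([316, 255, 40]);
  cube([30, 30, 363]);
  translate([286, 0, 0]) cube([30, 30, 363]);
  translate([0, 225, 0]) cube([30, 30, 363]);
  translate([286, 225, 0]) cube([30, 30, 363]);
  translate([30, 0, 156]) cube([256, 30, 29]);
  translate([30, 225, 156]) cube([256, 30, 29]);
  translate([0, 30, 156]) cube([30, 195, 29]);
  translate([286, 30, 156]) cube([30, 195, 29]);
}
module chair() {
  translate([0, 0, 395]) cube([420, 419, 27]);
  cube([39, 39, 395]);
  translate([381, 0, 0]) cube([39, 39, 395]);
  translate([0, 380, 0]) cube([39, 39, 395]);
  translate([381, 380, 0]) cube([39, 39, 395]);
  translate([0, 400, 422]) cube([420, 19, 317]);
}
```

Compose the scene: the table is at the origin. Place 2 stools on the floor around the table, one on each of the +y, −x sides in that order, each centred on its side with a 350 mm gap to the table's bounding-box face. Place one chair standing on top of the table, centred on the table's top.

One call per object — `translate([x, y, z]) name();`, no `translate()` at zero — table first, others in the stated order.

table();
translate([474, 1097, 0]) stool();
translate([-666, 246, 0]) stool();
translate([422, 164, 694]) chair();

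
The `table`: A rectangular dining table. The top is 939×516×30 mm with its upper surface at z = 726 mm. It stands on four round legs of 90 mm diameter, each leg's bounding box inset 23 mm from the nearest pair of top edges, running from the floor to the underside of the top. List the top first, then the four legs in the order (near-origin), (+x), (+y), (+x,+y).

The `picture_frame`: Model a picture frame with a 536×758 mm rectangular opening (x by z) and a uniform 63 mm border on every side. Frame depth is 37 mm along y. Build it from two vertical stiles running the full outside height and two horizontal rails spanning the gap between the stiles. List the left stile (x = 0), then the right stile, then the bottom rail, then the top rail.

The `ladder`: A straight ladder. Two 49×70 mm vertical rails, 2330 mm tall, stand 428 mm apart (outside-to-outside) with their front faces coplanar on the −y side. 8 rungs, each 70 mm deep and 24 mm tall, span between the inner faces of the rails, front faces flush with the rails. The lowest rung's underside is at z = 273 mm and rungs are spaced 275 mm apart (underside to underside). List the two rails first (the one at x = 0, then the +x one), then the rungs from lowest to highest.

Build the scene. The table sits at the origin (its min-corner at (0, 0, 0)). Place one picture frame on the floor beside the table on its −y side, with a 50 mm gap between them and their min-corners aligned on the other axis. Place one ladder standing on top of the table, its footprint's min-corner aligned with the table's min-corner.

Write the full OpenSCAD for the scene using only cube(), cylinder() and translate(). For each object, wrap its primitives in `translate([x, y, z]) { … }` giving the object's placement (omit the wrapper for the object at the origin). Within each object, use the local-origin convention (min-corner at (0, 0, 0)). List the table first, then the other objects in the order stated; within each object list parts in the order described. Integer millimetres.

translate([0, 0, 696]) cube([939, 516, 30]);
translate([68, 68, 0]) cylinder(h = 696, r = 45);
translate([871, 68, 0]) cylinder(h = 696, r = 45);
translate([68, 448, 0]) cylinder(h = 696, r = 45);
translate([871, 448, 0]) cylinder(h = 696, r = 45);
translate([0, -87, 0]) {
  cube([63, 37, 884]);
  translate([599, 0, 0]) cube([63, 37, 884]);
  translate([63, 0, 0]) cube([536, 37, 63]);
  translate([63, 0, 821]) cube([536, 37, 63]);
}
translate([0, 0, 726]) {
  cube([49, 70, 2330]);
  translate([379, 0, 0]) cube([49, 70, 2330]);
  translate([49, 0, 273]) cube([330, 70, 24]);
  translate([49, 0, 548]) cube([330, 70, 24]);
  translate([49, 0, 823]) cube([330, 70, 24]);
  translate([49, 0, 1098]) cube([330, 70, 24]);
  translate([49, 0, 1373]) cube([330, 70, 24]);
  translate([49, 0, 1648]) cube([330, 70, 24]);
  translate([49, 0, 1923]) cube([330, 70, 24]);
  translate([49, 0, 2198]) cube([330, 70, 24]);
}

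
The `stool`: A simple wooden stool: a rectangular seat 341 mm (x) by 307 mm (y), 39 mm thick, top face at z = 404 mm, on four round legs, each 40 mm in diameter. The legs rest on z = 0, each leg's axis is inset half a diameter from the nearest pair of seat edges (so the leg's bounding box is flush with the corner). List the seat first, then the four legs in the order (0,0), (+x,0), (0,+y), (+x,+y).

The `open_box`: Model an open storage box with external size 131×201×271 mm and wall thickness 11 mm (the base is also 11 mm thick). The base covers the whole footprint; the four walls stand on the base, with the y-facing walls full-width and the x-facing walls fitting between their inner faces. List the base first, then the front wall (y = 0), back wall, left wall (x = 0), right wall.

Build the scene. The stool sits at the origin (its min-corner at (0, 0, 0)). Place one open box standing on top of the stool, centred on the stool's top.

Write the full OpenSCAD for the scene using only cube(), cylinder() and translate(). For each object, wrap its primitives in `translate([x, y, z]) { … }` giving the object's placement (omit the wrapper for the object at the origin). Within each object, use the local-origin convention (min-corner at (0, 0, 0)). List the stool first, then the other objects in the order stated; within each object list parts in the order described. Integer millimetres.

translate([0, 0, 365]) cube([341, 307, 39]);
translate([20, 20, 0]) cylinder(h = 365, r = 20);
translate([321, 20, 0]) cylinder(h = 365, r = 20);
translate([20, 287, 0]) cylinder(h = 365, r = 20);
translate([321, 287, 0]) cylinder(h = 365, r = 20);
translate([105, 53, 404]) {
  cube([131, 201, 11]);
  translate([0, 0, 11]) cube([131, 11, 260]);
  translate([0, 190, 11]) cube([131, 11, 260]);
  translate([0, 11, 11]) cube([11, 179, 260]);
  translate([120, 11, 11]) cube([11, 179, 260]);
}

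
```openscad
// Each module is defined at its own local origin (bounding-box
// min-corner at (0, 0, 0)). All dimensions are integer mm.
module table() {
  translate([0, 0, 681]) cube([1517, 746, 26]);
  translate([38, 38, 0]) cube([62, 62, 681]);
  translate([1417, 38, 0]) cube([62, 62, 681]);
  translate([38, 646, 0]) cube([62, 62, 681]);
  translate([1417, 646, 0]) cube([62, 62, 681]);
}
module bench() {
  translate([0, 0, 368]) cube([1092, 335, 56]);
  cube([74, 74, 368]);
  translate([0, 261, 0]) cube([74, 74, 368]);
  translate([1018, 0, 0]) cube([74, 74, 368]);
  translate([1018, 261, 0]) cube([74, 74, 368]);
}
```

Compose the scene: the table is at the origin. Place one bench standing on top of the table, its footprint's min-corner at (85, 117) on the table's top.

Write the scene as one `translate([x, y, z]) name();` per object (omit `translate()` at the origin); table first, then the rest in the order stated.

table();
translate([85, 117, 707]) bench();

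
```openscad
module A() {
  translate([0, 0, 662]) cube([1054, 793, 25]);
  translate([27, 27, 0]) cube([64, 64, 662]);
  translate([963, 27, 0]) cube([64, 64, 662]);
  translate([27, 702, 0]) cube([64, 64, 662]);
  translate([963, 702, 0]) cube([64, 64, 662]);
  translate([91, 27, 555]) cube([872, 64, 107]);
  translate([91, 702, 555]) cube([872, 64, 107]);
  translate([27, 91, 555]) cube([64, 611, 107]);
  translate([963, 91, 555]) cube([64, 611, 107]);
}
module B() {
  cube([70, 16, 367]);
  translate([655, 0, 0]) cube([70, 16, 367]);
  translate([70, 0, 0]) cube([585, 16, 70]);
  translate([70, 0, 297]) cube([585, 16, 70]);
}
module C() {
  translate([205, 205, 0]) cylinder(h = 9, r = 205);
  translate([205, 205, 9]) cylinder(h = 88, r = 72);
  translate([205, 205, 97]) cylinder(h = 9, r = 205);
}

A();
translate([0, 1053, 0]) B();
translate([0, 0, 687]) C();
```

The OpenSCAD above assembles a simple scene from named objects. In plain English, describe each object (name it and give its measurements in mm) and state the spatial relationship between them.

A is a table with a 1054×793 mm rectangular top, 25 mm thick, top surface at z = 687 mm, supported by four 64×64 mm square legs, each inset 27 mm from the nearest pair of top edges, running from the floor. Four apron rails, 64 mm thick and 107 mm tall, run between adjacent legs with their top edges flush with the underside of the top and their outer faces flush with the legs' outer faces.

B is a picture frame with a 585×227 mm rectangular opening (x by z) and a uniform 70 mm border on every side. Frame depth is 16 mm along y. It is built from two vertical stiles running the full outside height and two horizontal rails spanning the gap between the stiles.

C is a spool: two coaxial disc flanges of radius 205 mm and thickness 9 mm, joined by a core cylinder of radius 72 mm and height 88 mm. The lower flange rests on z = 0 and the three cylinders share a vertical axis.

The picture frame is on the floor beside the table on its +y side. The spool is on top of the table.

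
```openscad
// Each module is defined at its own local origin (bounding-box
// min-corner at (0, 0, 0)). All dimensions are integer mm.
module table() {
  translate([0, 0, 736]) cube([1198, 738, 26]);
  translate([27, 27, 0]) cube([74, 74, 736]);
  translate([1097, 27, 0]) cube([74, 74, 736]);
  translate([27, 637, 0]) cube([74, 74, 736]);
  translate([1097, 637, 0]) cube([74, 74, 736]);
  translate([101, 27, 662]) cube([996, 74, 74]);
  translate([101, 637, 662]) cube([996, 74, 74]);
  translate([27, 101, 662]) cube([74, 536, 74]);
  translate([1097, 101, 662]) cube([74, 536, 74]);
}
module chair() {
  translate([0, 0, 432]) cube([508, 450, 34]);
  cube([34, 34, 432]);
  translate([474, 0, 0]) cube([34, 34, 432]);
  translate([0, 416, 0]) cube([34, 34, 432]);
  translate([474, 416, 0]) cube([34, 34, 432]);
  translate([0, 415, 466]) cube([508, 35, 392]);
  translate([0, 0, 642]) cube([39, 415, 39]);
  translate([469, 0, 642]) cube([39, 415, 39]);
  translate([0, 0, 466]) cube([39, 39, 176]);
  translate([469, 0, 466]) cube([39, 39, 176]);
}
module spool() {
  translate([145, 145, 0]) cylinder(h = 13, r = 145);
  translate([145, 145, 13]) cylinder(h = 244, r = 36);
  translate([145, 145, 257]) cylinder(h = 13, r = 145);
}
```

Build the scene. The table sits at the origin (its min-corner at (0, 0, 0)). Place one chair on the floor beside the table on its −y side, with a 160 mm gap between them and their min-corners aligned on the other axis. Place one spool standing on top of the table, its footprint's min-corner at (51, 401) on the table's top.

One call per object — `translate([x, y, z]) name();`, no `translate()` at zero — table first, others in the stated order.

table();
translate([0, -610, 0]) chair();
translate([51, 401, 762]) spool();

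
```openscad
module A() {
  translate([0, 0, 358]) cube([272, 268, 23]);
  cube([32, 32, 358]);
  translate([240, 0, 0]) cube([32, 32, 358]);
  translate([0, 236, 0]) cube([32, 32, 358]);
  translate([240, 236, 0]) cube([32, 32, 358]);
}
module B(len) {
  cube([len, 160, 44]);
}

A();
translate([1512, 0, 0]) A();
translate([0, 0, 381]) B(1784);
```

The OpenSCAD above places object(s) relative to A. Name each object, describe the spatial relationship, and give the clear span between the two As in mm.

A is a stool. B is a beam. A beam spans the tops of two stools. The clear span between the two stools is 1240 mm.

Second stool starts at x = 1512; first ends at x = 272; clear span = 1512 − 272 = 1240 mm.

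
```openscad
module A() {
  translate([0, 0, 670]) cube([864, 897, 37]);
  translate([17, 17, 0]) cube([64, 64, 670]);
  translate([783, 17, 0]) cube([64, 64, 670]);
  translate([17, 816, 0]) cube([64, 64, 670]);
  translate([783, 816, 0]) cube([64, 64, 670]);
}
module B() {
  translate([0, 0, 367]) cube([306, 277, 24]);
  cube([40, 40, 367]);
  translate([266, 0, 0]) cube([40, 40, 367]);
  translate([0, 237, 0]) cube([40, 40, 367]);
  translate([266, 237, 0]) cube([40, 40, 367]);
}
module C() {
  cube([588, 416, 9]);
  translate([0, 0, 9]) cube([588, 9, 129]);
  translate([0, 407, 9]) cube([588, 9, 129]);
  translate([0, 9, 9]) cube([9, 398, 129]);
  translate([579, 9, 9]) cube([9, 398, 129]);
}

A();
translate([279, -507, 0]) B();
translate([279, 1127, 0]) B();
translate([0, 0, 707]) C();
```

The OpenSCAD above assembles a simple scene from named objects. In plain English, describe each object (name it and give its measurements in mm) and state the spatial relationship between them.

A is a rectangular dining table. The top is 864×897×37 mm with its upper surface at z = 707 mm. It stands on four 64×64 mm square legs, each inset 17 mm from the nearest pair of top edges, running from the floor to the underside of the top.

B is a simple wooden stool: a rectangular seat 306 mm (x) by 277 mm (y), 24 mm thick, top face at z = 391 mm, on four square legs, each 40×40 mm in cross-section. The legs rest on z = 0, each flush with a corner of the seat.

C is an open-topped rectangular box: outside dimensions 588×416×138 mm, with a uniform wall and base thickness of 9 mm. The base is a full 588×416 slab on the floor; four walls sit on top of the base. The front and back walls (the −y and +y sides) span the full width; the two side walls fit between them.

Two stools sit around the table at the −y, +y sides. The open box is on top of the table.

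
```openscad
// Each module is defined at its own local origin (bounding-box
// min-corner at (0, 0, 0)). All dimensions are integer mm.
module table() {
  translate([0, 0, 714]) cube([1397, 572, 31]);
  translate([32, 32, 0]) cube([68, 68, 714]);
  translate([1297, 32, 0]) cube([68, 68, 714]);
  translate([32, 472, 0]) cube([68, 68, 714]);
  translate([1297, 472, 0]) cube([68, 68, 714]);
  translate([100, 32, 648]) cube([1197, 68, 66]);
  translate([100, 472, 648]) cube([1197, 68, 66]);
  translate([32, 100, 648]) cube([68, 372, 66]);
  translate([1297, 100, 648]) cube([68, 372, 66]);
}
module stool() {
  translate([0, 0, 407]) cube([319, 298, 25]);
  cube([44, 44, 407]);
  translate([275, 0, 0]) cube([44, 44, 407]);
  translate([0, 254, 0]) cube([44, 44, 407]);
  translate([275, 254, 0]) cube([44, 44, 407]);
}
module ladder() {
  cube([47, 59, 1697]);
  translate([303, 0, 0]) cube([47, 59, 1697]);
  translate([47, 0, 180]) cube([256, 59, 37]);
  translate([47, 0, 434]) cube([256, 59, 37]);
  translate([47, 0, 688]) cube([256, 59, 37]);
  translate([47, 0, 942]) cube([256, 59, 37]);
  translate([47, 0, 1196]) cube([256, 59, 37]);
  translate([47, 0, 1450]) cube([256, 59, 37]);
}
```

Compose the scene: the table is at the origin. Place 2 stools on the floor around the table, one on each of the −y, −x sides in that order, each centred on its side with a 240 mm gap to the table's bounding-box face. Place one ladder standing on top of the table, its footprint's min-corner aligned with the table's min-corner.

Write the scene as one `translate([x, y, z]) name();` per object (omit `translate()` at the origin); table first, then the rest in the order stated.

table();
translate([539, -538, 0]) stool();
translate([-559, 137, 0]) stool();
translate([0, 0, 745]) ladder();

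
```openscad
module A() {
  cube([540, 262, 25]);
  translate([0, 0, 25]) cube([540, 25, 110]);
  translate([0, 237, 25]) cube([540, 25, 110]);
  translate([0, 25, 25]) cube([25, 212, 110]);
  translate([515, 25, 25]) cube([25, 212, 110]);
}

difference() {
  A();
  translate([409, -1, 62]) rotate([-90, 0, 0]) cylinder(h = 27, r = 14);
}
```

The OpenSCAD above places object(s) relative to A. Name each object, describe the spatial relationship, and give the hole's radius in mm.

A is an open box. The open box has a circular hole through its front wall. The hole's radius is 14 mm.

The subtracted cylinder has r = 14 mm.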